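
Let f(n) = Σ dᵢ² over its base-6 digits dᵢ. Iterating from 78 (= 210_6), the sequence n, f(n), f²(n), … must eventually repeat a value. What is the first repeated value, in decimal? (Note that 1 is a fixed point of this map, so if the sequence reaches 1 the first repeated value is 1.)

5

78 = (2,1,0)_6 → 5
5 = (5)_6 → 25
25 = (4,1)_6 → 17
17 = (2,5)_6 → 29
29 = (4,5)_6 → 41
41 = (1,0,5)_6 → 26
26 = (4,2)_6 → 20
20 = (3,2)_6 → 13
13 = (2,1)_6 → 5  — 5 already appeared earlier.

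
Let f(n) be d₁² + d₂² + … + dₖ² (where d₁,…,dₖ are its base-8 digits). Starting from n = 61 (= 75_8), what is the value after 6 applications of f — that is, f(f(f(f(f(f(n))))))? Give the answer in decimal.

4

61 = (7,5)_8 → 74
74 = (1,1,2)_8 → 6
6 = (6)_8 → 36
36 = (4,4)_8 → 32
32 = (4,0)_8 → 16
16 = (2,0)_8 → 4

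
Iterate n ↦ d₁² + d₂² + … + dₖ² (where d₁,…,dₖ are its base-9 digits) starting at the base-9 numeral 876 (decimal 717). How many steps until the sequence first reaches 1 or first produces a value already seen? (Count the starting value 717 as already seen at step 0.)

717 = (8,7,6)_9 → 8² + 7² + 6² = 64 + 49 + 36 = 149
149 = (1,7,5)_9 → 1² + 7² + 5² = 1 + 49 + 25 = 75
75 = (8,3)_9 → 8² + 3² = 64 + 9 = 73
73 = (8,1)_9 → 8² + 1² = 64 + 1 = 65
65 = (7,2)_9 → 7² + 2² = 49 + 4 = 53
53 = (5,8)_9 → 5² + 8² = 25 + 64 = 89
89 = (1,0,8)_9 → 1² + 0² + 8² = 1 + 0 + 64 = 65  — 65 repeats.
That took 7 steps.

7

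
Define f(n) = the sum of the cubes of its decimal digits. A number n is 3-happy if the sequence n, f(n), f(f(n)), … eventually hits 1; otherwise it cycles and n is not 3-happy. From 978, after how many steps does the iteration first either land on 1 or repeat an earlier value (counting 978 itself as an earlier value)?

978 → 9³ + 7³ + 8³ = 1584
1584 → 1³ + 5³ + 8³ + 4³ = 702
702 → 7³ + 0³ + 2³ = 351
351 → 3³ + 5³ + 1³ = 153
153 → 1³ + 5³ + 3³ = 153  — 153 repeats.
That took 5 steps.

5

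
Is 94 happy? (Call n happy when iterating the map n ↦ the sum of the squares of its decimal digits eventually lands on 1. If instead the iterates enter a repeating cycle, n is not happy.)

happy

94 → 9² + 4² = 97
97 → 9² + 7² = 130
130 → 1² + 3² + 0² = 10
10 → 1² + 0² = 1  — reached 1.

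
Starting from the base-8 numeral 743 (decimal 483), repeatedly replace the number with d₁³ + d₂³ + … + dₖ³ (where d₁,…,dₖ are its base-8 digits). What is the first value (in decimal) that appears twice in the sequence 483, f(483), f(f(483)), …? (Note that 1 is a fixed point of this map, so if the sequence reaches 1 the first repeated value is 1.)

434

483 = (7,4,3)_8 → 7³ + 4³ + 3³ = 434
434 = (6,6,2)_8 → 6³ + 6³ + 2³ = 440
440 = (6,7,0)_8 → 6³ + 7³ + 0³ = 559
559 = (1,0,5,7)_8 → 1³ + 0³ + 5³ + 7³ = 469
469 = (7,2,5)_8 → 7³ + 2³ + 5³ = 476
476 = (7,3,4)_8 → 7³ + 3³ + 4³ = 434  — 434 already appeared earlier.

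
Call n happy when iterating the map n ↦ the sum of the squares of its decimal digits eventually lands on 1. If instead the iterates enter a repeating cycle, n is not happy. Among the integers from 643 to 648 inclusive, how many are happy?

643: 643 → 61 → 37 → 58 → 89 → 145 → 42 → 20 → 4 → 16 → 37  — not happy
644: 644 → 68 → 100 → 1  — happy
645: 645 → 77 → 98 → 145 → 42 → 20 → 4 → 16 → 37 → 58 → 89 → 145  — not happy
646: 646 → 88 → 128 → 69 → 117 → 51 → 26 → 40 → 16 → 37 → 58 → 89 → 145 → 42 → 20 → 4 → 16  — not happy
647: 647 → 101 → 2 → 4 → 16 → 37 → 58 → 89 → 145 → 42 → 20 → 4  — not happy
648: 648 → 116 → 38 → 73 → 58 → 89 → 145 → 42 → 20 → 4 → 16 → 37 → 58  — not happy
happy: 644

1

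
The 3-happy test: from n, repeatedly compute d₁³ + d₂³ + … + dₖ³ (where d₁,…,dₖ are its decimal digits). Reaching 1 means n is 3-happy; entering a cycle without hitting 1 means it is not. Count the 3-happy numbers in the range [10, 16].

1

10: 10 → 1  (reaches 1)
11: 11 → 2 → 8 → 512 → 134 → 92 → 737 → 713 → 371 → 371  (repeats 371)
12: 12 → 9 → 729 → 1080 → 513 → 153 → 153  (repeats 153)
13: 13 → 28 → 520 → 133 → 55 → 250 → 133  (repeats 133)
14: 14 → 65 → 341 → 92 → 737 → 713 → 371 → 371  (repeats 371)
15: 15 → 126 → 225 → 141 → 66 → 432 → 99 → 1458 → 702 → 351 → 153 → 153  (repeats 153)
16: 16 → 217 → 352 → 160 → 217  (repeats 217)
3-happy: 10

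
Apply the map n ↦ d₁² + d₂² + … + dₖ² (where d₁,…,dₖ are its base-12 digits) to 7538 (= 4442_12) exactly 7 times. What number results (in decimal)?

25

7538 = (4,4,4,2)_12 → 52
52 = (4,4)_12 → 32
32 = (2,8)_12 → 68
68 = (5,8)_12 → 89
89 = (7,5)_12 → 74
74 = (6,2)_12 → 40
40 = (3,4)_12 → 25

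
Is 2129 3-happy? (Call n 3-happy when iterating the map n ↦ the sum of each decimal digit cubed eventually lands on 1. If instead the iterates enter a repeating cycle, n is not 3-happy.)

not 3-happy

2129 → 2³ + 1³ + 2³ + 9³ = 746
746 → 7³ + 4³ + 6³ = 623
623 → 6³ + 2³ + 3³ = 251
251 → 2³ + 5³ + 1³ = 134
134 → 1³ + 3³ + 4³ = 92
92 → 9³ + 2³ = 737
737 → 7³ + 3³ + 7³ = 713
713 → 7³ + 1³ + 3³ = 371
371 → 3³ + 7³ + 1³ = 371  — 371 already seen; the sequence cycles without reaching 1.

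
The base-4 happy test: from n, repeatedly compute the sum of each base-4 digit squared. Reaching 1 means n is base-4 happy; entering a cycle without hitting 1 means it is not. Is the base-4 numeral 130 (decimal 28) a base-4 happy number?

base-4 happy

28 = (1,3,0)_4 → 1² + 3² + 0² = 10
10 = (2,2)_4 → 2² + 2² = 8
8 = (2,0)_4 → 2² + 0² = 4
4 = (1,0)_4 → 1² + 0² = 1  — reached 1.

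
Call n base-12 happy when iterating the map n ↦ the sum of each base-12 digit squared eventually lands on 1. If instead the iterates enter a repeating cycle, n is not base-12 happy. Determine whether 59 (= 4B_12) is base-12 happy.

59 = (4,11)_12 → 4² + 11² = 137
137 = (11,5)_12 → 11² + 5² = 146
146 = (1,0,2)_12 → 1² + 0² + 2² = 5
5 = (5)_12 → 5² = 25
25 = (2,1)_12 → 2² + 1² = 5  — 5 already seen; the sequence cycles without reaching 1.

not base-12 happy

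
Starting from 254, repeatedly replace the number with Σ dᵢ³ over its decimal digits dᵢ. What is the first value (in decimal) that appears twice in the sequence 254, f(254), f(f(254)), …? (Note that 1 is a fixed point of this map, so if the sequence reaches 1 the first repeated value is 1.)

254 → 2³ + 5³ + 4³ = 197
197 → 1³ + 9³ + 7³ = 1073
1073 → 1³ + 0³ + 7³ + 3³ = 371
371 → 3³ + 7³ + 1³ = 371  — 371 already appeared earlier.

371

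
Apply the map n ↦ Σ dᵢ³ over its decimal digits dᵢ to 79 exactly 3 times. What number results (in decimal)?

79 → 7³ + 9³ = 1072
1072 → 1³ + 0³ + 7³ + 2³ = 352
352 → 3³ + 5³ + 2³ = 160

160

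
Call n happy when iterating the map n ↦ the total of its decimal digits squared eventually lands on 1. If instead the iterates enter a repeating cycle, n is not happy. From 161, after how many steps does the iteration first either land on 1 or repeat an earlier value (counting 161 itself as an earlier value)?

11

161 → 1² + 6² + 1² = 38
38 → 3² + 8² = 73
73 → 7² + 3² = 58
58 → 5² + 8² = 89
89 → 8² + 9² = 145
145 → 1² + 4² + 5² = 42
42 → 4² + 2² = 20
20 → 2² + 0² = 4
4 → 4² = 16
16 → 1² + 6² = 37
37 → 3² + 7² = 58  — 58 repeats.
That took 11 steps.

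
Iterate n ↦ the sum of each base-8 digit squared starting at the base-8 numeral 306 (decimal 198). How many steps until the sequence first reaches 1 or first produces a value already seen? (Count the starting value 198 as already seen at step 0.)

7

198 = (3,0,6)_8 → 3² + 0² + 6² = 9 + 0 + 36 = 45
45 = (5,5)_8 → 5² + 5² = 25 + 25 = 50
50 = (6,2)_8 → 6² + 2² = 36 + 4 = 40
40 = (5,0)_8 → 5² + 0² = 25 + 0 = 25
25 = (3,1)_8 → 3² + 1² = 9 + 1 = 10
10 = (1,2)_8 → 1² + 2² = 1 + 4 = 5
5 = (5)_8 → 5² = 25  — 25 repeats.
That took 7 steps.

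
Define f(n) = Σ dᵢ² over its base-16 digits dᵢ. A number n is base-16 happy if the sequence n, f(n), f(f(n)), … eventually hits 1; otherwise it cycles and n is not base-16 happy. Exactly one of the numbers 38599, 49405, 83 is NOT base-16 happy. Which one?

38599

38599: 38599 → 310 → 46 → 200 → 208 → 169 → 181 → 146 → 85 → 50 → 13 → 169  — repeats 169 (not base-16 happy)
49405: 49405 → 538 → 105 → 117 → 74 → 116 → 65 → 17 → 2 → 4 → 16 → 1  — reaches 1 (base-16 happy)
83: 83 → 34 → 8 → 64 → 16 → 1  — reaches 1 (base-16 happy)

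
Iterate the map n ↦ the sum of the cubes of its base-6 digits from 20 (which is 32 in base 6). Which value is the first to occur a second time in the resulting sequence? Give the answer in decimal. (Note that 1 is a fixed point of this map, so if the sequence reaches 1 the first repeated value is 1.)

190

20 = (3,2)_6 → 3³ + 2³ = 35
35 = (5,5)_6 → 5³ + 5³ = 250
250 = (1,0,5,4)_6 → 1³ + 0³ + 5³ + 4³ = 190
190 = (5,1,4)_6 → 5³ + 1³ + 4³ = 190  — 190 already appeared earlier.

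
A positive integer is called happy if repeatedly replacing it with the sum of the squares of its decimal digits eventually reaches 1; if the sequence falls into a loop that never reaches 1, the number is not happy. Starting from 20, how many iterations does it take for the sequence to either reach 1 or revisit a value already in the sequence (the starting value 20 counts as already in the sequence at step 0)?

20 → 4
4 → 16
16 → 37
37 → 58
58 → 89
89 → 145
145 → 42
42 → 20  — 20 repeats.
That took 8 steps.

8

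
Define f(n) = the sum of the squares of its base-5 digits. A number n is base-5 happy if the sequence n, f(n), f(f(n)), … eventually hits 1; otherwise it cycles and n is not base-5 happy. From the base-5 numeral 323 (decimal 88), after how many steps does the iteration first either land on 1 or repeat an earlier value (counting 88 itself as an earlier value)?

6

88 = (3,2,3)_5 → 22
22 = (4,2)_5 → 20
20 = (4,0)_5 → 16
16 = (3,1)_5 → 10
10 = (2,0)_5 → 4
4 = (4)_5 → 16  — 16 repeats.
That took 6 steps.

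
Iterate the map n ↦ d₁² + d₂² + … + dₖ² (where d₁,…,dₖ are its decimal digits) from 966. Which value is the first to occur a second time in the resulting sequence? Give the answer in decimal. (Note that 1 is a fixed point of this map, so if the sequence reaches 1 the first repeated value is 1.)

966 → 9² + 6² + 6² = 81 + 36 + 36 = 153
153 → 1² + 5² + 3² = 1 + 25 + 9 = 35
35 → 3² + 5² = 9 + 25 = 34
34 → 3² + 4² = 9 + 16 = 25
25 → 2² + 5² = 4 + 25 = 29
29 → 2² + 9² = 4 + 81 = 85
85 → 8² + 5² = 64 + 25 = 89
89 → 8² + 9² = 64 + 81 = 145
145 → 1² + 4² + 5² = 1 + 16 + 25 = 42
42 → 4² + 2² = 16 + 4 = 20
20 → 2² + 0² = 4 + 0 = 4
4 → 4² = 16
16 → 1² + 6² = 1 + 36 = 37
37 → 3² + 7² = 9 + 49 = 58
58 → 5² + 8² = 25 + 64 = 89  — 89 already appeared earlier.

89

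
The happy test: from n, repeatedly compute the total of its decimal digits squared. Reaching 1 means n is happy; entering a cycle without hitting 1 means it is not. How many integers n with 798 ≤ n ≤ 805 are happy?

1

798: 798 → 194 → 98 → 145 → 42 → 20 → 4 → 16 → 37 → 58 → 89 → 145  (repeats 145)
799: 799 → 211 → 6 → 36 → 45 → 41 → 17 → 50 → 25 → 29 → 85 → 89 → 145 → 42 → 20 → 4 → 16 → 37 → 58 → 89  (repeats 89)
800: 800 → 64 → 52 → 29 → 85 → 89 → 145 → 42 → 20 → 4 → 16 → 37 → 58 → 89  (repeats 89)
801: 801 → 65 → 61 → 37 → 58 → 89 → 145 → 42 → 20 → 4 → 16 → 37  (repeats 37)
802: 802 → 68 → 100 → 1  (reaches 1)
803: 803 → 73 → 58 → 89 → 145 → 42 → 20 → 4 → 16 → 37 → 58  (repeats 58)
804: 804 → 80 → 64 → 52 → 29 → 85 → 89 → 145 → 42 → 20 → 4 → 16 → 37 → 58 → 89  (repeats 89)
805: 805 → 89 → 145 → 42 → 20 → 4 → 16 → 37 → 58 → 89  (repeats 89)
happy: 802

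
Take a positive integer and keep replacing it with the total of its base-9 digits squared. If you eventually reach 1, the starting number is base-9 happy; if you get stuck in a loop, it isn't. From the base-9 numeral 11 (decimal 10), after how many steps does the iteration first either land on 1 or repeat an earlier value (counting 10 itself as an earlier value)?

10 = (1,1)_9 → 1² + 1² = 1 + 1 = 2
2 = (2)_9 → 2² = 4
4 = (4)_9 → 4² = 16
16 = (1,7)_9 → 1² + 7² = 1 + 49 = 50
50 = (5,5)_9 → 5² + 5² = 25 + 25 = 50  — 50 repeats.
That took 5 steps.

5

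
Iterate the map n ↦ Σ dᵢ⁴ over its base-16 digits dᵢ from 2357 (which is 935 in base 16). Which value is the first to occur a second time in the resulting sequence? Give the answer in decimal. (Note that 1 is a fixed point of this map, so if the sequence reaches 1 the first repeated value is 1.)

22114

2357 = (9,3,5)_16 → 9⁴ + 3⁴ + 5⁴ = 6561 + 81 + 625 = 7267
7267 = (1,12,6,3)_16 → 1⁴ + 12⁴ + 6⁴ + 3⁴ = 1 + 20736 + 1296 + 81 = 22114
22114 = (5,6,6,2)_16 → 5⁴ + 6⁴ + 6⁴ + 2⁴ = 625 + 1296 + 1296 + 16 = 3233
3233 = (12,10,1)_16 → 12⁴ + 10⁴ + 1⁴ = 20736 + 10000 + 1 = 30737
30737 = (7,8,1,1)_16 → 7⁴ + 8⁴ + 1⁴ + 1⁴ = 2401 + 4096 + 1 + 1 = 6499
6499 = (1,9,6,3)_16 → 1⁴ + 9⁴ + 6⁴ + 3⁴ = 1 + 6561 + 1296 + 81 = 7939
7939 = (1,15,0,3)_16 → 1⁴ + 15⁴ + 0⁴ + 3⁴ = 1 + 50625 + 0 + 81 = 50707
50707 = (12,6,1,3)_16 → 12⁴ + 6⁴ + 1⁴ + 3⁴ = 20736 + 1296 + 1 + 81 = 22114  — 22114 already appeared earlier.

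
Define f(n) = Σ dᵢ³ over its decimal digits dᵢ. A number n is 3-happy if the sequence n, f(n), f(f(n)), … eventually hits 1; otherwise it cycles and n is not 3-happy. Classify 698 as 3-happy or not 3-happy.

not 3-happy

698 → 6³ + 9³ + 8³ = 1457
1457 → 1³ + 4³ + 5³ + 7³ = 533
533 → 5³ + 3³ + 3³ = 179
179 → 1³ + 7³ + 9³ = 1073
1073 → 1³ + 0³ + 7³ + 3³ = 371
371 → 3³ + 7³ + 1³ = 371  — 371 already seen; the sequence cycles without reaching 1.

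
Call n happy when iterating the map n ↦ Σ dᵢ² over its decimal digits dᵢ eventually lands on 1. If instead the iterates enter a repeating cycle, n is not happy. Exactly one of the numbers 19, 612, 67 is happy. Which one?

19: 19 → 82 → 68 → 100 → 1  — reaches 1 (happy)
612: 612 → 41 → 17 → 50 → 25 → 29 → 85 → 89 → 145 → 42 → 20 → 4 → 16 → 37 → 58 → 89  — repeats 89 (not happy)
67: 67 → 85 → 89 → 145 → 42 → 20 → 4 → 16 → 37 → 58 → 89  — repeats 89 (not happy)

19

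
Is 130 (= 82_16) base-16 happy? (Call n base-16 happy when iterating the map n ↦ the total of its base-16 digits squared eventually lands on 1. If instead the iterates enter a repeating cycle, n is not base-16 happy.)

base-16 happy

130 = (8,2)_16 → 8² + 2² = 68
68 = (4,4)_16 → 4² + 4² = 32
32 = (2,0)_16 → 2² + 0² = 4
4 = (4)_16 → 4² = 16
16 = (1,0)_16 → 1² + 0² = 1  — reached 1.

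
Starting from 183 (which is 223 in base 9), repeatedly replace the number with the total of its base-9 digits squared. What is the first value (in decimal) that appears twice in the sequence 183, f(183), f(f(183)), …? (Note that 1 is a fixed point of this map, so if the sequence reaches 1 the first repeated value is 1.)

183 = (2,2,3)_9 → 2² + 2² + 3² = 4 + 4 + 9 = 17
17 = (1,8)_9 → 1² + 8² = 1 + 64 = 65
65 = (7,2)_9 → 7² + 2² = 49 + 4 = 53
53 = (5,8)_9 → 5² + 8² = 25 + 64 = 89
89 = (1,0,8)_9 → 1² + 0² + 8² = 1 + 0 + 64 = 65  — 65 already appeared earlier.

65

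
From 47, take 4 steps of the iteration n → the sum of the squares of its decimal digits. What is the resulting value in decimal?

47 → 4² + 7² = 65
65 → 6² + 5² = 61
61 → 6² + 1² = 37
37 → 3² + 7² = 58

58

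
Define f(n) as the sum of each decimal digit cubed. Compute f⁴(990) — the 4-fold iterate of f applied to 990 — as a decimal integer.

990 → 9³ + 9³ + 0³ = 729 + 729 + 0 = 1458
1458 → 1³ + 4³ + 5³ + 8³ = 1 + 64 + 125 + 512 = 702
702 → 7³ + 0³ + 2³ = 343 + 0 + 8 = 351
351 → 3³ + 5³ + 1³ = 27 + 125 + 1 = 153

153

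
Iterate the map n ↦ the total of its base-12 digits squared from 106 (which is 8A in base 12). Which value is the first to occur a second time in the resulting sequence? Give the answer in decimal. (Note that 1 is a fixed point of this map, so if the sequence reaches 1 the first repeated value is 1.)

164

106 = (8,10)_12 → 8² + 10² = 64 + 100 = 164
164 = (1,1,8)_12 → 1² + 1² + 8² = 1 + 1 + 64 = 66
66 = (5,6)_12 → 5² + 6² = 25 + 36 = 61
61 = (5,1)_12 → 5² + 1² = 25 + 1 = 26
26 = (2,2)_12 → 2² + 2² = 4 + 4 = 8
8 = (8)_12 → 8² = 64
64 = (5,4)_12 → 5² + 4² = 25 + 16 = 41
41 = (3,5)_12 → 3² + 5² = 9 + 25 = 34
34 = (2,10)_12 → 2² + 10² = 4 + 100 = 104
104 = (8,8)_12 → 8² + 8² = 64 + 64 = 128
128 = (10,8)_12 → 10² + 8² = 100 + 64 = 164  — 164 already appeared earlier.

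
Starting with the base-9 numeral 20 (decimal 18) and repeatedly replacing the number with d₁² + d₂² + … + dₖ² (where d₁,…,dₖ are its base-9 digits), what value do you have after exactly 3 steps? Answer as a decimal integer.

50

18 = (2,0)_9 → 4
4 = (4)_9 → 16
16 = (1,7)_9 → 50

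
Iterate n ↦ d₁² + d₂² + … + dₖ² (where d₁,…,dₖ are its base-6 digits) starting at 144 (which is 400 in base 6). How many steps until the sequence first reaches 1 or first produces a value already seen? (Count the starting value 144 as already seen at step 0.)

144 = (4,0,0)_6 → 4² + 0² + 0² = 16
16 = (2,4)_6 → 2² + 4² = 20
20 = (3,2)_6 → 3² + 2² = 13
13 = (2,1)_6 → 2² + 1² = 5
5 = (5)_6 → 5² = 25
25 = (4,1)_6 → 4² + 1² = 17
17 = (2,5)_6 → 2² + 5² = 29
29 = (4,5)_6 → 4² + 5² = 41
41 = (1,0,5)_6 → 1² + 0² + 5² = 26
26 = (4,2)_6 → 4² + 2² = 20  — 20 repeats.
That took 10 steps.

10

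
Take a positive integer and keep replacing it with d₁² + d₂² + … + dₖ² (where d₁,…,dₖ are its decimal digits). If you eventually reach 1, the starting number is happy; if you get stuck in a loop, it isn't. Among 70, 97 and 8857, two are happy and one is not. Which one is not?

8857

70: 70 → 49 → 97 → 130 → 10 → 1  — reaches 1 (happy)
97: 97 → 130 → 10 → 1  — reaches 1 (happy)
8857: 8857 → 202 → 8 → 64 → 52 → 29 → 85 → 89 → 145 → 42 → 20 → 4 → 16 → 37 → 58 → 89  — repeats 89 (not happy)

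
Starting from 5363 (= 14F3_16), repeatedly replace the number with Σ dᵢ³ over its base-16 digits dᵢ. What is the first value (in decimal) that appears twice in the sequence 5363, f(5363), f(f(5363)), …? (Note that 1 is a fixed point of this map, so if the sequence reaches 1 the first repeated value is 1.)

65

5363 = (1,4,15,3)_16 → 1³ + 4³ + 15³ + 3³ = 1 + 64 + 3375 + 27 = 3467
3467 = (13,8,11)_16 → 13³ + 8³ + 11³ = 2197 + 512 + 1331 = 4040
4040 = (15,12,8)_16 → 15³ + 12³ + 8³ = 3375 + 1728 + 512 = 5615
5615 = (1,5,14,15)_16 → 1³ + 5³ + 14³ + 15³ = 1 + 125 + 2744 + 3375 = 6245
6245 = (1,8,6,5)_16 → 1³ + 8³ + 6³ + 5³ = 1 + 512 + 216 + 125 = 854
854 = (3,5,6)_16 → 3³ + 5³ + 6³ = 27 + 125 + 216 = 368
368 = (1,7,0)_16 → 1³ + 7³ + 0³ = 1 + 343 + 0 = 344
344 = (1,5,8)_16 → 1³ + 5³ + 8³ = 1 + 125 + 512 = 638
638 = (2,7,14)_16 → 2³ + 7³ + 14³ = 8 + 343 + 2744 = 3095
3095 = (12,1,7)_16 → 12³ + 1³ + 7³ = 1728 + 1 + 343 = 2072
2072 = (8,1,8)_16 → 8³ + 1³ + 8³ = 512 + 1 + 512 = 1025
1025 = (4,0,1)_16 → 4³ + 0³ + 1³ = 64 + 0 + 1 = 65
65 = (4,1)_16 → 4³ + 1³ = 64 + 1 = 65  — 65 already appeared earlier.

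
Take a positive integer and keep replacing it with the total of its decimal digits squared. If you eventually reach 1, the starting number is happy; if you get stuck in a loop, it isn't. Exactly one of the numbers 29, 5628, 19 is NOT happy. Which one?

29

29: 29 → 85 → 89 → 145 → 42 → 20 → 4 → 16 → 37 → 58 → 89  — repeats 89 (not happy)
5628: 5628 → 129 → 86 → 100 → 1  — reaches 1 (happy)
19: 19 → 82 → 68 → 100 → 1  — reaches 1 (happy)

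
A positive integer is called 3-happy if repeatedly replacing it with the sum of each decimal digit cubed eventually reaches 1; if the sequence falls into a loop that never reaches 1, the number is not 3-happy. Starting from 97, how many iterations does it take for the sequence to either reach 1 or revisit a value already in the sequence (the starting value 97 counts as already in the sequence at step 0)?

5

97 → 9³ + 7³ = 729 + 343 = 1072
1072 → 1³ + 0³ + 7³ + 2³ = 1 + 0 + 343 + 8 = 352
352 → 3³ + 5³ + 2³ = 27 + 125 + 8 = 160
160 → 1³ + 6³ + 0³ = 1 + 216 + 0 = 217
217 → 2³ + 1³ + 7³ = 8 + 1 + 343 = 352  — 352 repeats.
That took 5 steps.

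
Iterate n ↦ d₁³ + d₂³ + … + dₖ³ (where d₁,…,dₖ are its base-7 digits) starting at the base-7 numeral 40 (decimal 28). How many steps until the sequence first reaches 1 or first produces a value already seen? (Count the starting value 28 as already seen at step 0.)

28 = (4,0)_7 → 4³ + 0³ = 64 + 0 = 64
64 = (1,2,1)_7 → 1³ + 2³ + 1³ = 1 + 8 + 1 = 10
10 = (1,3)_7 → 1³ + 3³ = 1 + 27 = 28  — 28 repeats.
That took 3 steps.

3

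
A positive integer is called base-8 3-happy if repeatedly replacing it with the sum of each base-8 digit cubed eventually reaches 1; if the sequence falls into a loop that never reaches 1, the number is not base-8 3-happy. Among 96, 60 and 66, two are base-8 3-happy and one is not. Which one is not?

60

96: 96 → 65 → 2 → 8 → 1  — reaches 1 (base-8 3-happy)
60: 60 → 407 → 567 → 560 → 217 → 55 → 559 → 469 → 476 → 434 → 440 → 559  — repeats 559 (not base-8 3-happy)
66: 66 → 9 → 2 → 8 → 1  — reaches 1 (base-8 3-happy)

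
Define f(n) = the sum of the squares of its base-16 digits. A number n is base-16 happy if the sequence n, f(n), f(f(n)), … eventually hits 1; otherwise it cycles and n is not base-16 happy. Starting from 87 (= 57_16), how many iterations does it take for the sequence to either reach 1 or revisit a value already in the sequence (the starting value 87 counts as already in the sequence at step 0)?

87 = (5,7)_16 → 5² + 7² = 74
74 = (4,10)_16 → 4² + 10² = 116
116 = (7,4)_16 → 7² + 4² = 65
65 = (4,1)_16 → 4² + 1² = 17
17 = (1,1)_16 → 1² + 1² = 2
2 = (2)_16 → 2² = 4
4 = (4)_16 → 4² = 16
16 = (1,0)_16 → 1² + 0² = 1  — reached 1.
That took 8 steps.

8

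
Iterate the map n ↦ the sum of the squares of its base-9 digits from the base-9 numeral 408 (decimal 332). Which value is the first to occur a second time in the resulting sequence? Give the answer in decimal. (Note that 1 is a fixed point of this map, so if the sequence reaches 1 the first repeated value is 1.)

50

332 = (4,0,8)_9 → 4² + 0² + 8² = 80
80 = (8,8)_9 → 8² + 8² = 128
128 = (1,5,2)_9 → 1² + 5² + 2² = 30
30 = (3,3)_9 → 3² + 3² = 18
18 = (2,0)_9 → 2² + 0² = 4
4 = (4)_9 → 4² = 16
16 = (1,7)_9 → 1² + 7² = 50
50 = (5,5)_9 → 5² + 5² = 50  — 50 already appeared earlier.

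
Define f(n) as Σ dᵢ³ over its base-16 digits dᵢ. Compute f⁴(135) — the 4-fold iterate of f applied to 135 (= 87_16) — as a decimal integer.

3600

135 = (8,7)_16 → 8³ + 7³ = 855
855 = (3,5,7)_16 → 3³ + 5³ + 7³ = 495
495 = (1,14,15)_16 → 1³ + 14³ + 15³ = 6120
6120 = (1,7,14,8)_16 → 1³ + 7³ + 14³ + 8³ = 3600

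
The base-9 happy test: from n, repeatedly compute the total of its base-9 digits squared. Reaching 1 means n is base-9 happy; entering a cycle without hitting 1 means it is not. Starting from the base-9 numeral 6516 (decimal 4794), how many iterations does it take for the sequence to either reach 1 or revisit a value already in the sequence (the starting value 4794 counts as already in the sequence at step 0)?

4794 = (6,5,1,6)_9 → 6² + 5² + 1² + 6² = 36 + 25 + 1 + 36 = 98
98 = (1,1,8)_9 → 1² + 1² + 8² = 1 + 1 + 64 = 66
66 = (7,3)_9 → 7² + 3² = 49 + 9 = 58
58 = (6,4)_9 → 6² + 4² = 36 + 16 = 52
52 = (5,7)_9 → 5² + 7² = 25 + 49 = 74
74 = (8,2)_9 → 8² + 2² = 64 + 4 = 68
68 = (7,5)_9 → 7² + 5² = 49 + 25 = 74  — 74 repeats.
That took 7 steps.

7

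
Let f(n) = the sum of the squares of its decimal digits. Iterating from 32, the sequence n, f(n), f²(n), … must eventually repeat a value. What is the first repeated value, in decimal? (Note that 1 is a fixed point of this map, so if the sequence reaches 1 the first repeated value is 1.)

32 → 3² + 2² = 9 + 4 = 13
13 → 1² + 3² = 1 + 9 = 10
10 → 1² + 0² = 1 + 0 = 1  — reached the fixed point 1.
1 → 1, so 1 is the first repeated value.

1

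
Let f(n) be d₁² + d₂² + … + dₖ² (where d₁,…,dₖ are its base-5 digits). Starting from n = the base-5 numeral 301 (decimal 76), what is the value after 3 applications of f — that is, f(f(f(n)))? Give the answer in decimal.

16

76 = (3,0,1)_5 → 3² + 0² + 1² = 9 + 0 + 1 = 10
10 = (2,0)_5 → 2² + 0² = 4 + 0 = 4
4 = (4)_5 → 4² = 16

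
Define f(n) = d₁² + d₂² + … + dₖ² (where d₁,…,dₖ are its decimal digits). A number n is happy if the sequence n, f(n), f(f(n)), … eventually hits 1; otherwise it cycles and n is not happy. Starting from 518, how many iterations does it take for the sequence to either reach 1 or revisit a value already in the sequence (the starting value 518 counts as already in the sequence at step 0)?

518 → 5² + 1² + 8² = 90
90 → 9² + 0² = 81
81 → 8² + 1² = 65
65 → 6² + 5² = 61
61 → 6² + 1² = 37
37 → 3² + 7² = 58
58 → 5² + 8² = 89
89 → 8² + 9² = 145
145 → 1² + 4² + 5² = 42
42 → 4² + 2² = 20
20 → 2² + 0² = 4
4 → 4² = 16
16 → 1² + 6² = 37  — 37 repeats.
That took 13 steps.

13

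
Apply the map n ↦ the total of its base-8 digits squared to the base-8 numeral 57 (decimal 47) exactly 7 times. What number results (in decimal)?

47 = (5,7)_8 → 5² + 7² = 25 + 49 = 74
74 = (1,1,2)_8 → 1² + 1² + 2² = 1 + 1 + 4 = 6
6 = (6)_8 → 6² = 36
36 = (4,4)_8 → 4² + 4² = 16 + 16 = 32
32 = (4,0)_8 → 4² + 0² = 16 + 0 = 16
16 = (2,0)_8 → 2² + 0² = 4 + 0 = 4
4 = (4)_8 → 4² = 16

16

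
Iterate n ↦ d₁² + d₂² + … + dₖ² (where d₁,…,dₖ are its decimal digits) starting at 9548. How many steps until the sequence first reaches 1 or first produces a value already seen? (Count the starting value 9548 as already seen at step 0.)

12

9548 → 9² + 5² + 4² + 8² = 81 + 25 + 16 + 64 = 186
186 → 1² + 8² + 6² = 1 + 64 + 36 = 101
101 → 1² + 0² + 1² = 1 + 0 + 1 = 2
2 → 2² = 4
4 → 4² = 16
16 → 1² + 6² = 1 + 36 = 37
37 → 3² + 7² = 9 + 49 = 58
58 → 5² + 8² = 25 + 64 = 89
89 → 8² + 9² = 64 + 81 = 145
145 → 1² + 4² + 5² = 1 + 16 + 25 = 42
42 → 4² + 2² = 16 + 4 = 20
20 → 2² + 0² = 4 + 0 = 4  — 4 repeats.
That took 12 steps.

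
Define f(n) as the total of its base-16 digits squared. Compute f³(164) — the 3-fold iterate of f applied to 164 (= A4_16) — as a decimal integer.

164 = (10,4)_16 → 10² + 4² = 100 + 16 = 116
116 = (7,4)_16 → 7² + 4² = 49 + 16 = 65
65 = (4,1)_16 → 4² + 1² = 16 + 1 = 17

17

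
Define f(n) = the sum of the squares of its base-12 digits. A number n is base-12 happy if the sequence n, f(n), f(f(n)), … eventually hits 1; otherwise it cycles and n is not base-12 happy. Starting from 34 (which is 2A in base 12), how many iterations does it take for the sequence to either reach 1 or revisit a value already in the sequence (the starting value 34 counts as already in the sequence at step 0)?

10

34 = (2,10)_12 → 104
104 = (8,8)_12 → 128
128 = (10,8)_12 → 164
164 = (1,1,8)_12 → 66
66 = (5,6)_12 → 61
61 = (5,1)_12 → 26
26 = (2,2)_12 → 8
8 = (8)_12 → 64
64 = (5,4)_12 → 41
41 = (3,5)_12 → 34  — 34 repeats.
That took 10 steps.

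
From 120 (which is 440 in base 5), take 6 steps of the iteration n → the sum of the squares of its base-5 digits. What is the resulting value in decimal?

120 = (4,4,0)_5 → 4² + 4² + 0² = 32
32 = (1,1,2)_5 → 1² + 1² + 2² = 6
6 = (1,1)_5 → 1² + 1² = 2
2 = (2)_5 → 2² = 4
4 = (4)_5 → 4² = 16
16 = (3,1)_5 → 3² + 1² = 10

10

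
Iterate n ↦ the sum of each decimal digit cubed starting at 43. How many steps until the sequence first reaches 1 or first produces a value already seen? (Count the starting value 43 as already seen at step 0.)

43 → 4³ + 3³ = 91
91 → 9³ + 1³ = 730
730 → 7³ + 3³ + 0³ = 370
370 → 3³ + 7³ + 0³ = 370  — 370 repeats.
That took 4 steps.

4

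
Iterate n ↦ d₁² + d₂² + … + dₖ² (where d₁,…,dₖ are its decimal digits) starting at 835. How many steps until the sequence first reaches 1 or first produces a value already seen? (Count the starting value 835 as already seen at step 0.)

835 → 8² + 3² + 5² = 98
98 → 9² + 8² = 145
145 → 1² + 4² + 5² = 42
42 → 4² + 2² = 20
20 → 2² + 0² = 4
4 → 4² = 16
16 → 1² + 6² = 37
37 → 3² + 7² = 58
58 → 5² + 8² = 89
89 → 8² + 9² = 145  — 145 repeats.
That took 10 steps.

10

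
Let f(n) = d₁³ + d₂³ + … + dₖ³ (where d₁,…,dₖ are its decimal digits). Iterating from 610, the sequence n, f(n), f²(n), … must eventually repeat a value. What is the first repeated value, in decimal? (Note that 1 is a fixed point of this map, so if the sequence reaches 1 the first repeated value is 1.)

610 → 6³ + 1³ + 0³ = 217
217 → 2³ + 1³ + 7³ = 352
352 → 3³ + 5³ + 2³ = 160
160 → 1³ + 6³ + 0³ = 217  — 217 already appeared earlier.

217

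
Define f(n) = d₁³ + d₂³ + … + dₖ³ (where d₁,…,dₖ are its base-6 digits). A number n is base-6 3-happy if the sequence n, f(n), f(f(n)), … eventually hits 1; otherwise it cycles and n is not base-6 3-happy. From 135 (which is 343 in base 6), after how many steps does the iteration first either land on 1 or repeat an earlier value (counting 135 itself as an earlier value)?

8

135 = (3,4,3)_6 → 3³ + 4³ + 3³ = 118
118 = (3,1,4)_6 → 3³ + 1³ + 4³ = 92
92 = (2,3,2)_6 → 2³ + 3³ + 2³ = 43
43 = (1,1,1)_6 → 1³ + 1³ + 1³ = 3
3 = (3)_6 → 3³ = 27
27 = (4,3)_6 → 4³ + 3³ = 91
91 = (2,3,1)_6 → 2³ + 3³ + 1³ = 36
36 = (1,0,0)_6 → 1³ + 0³ + 0³ = 1  — reached 1.
That took 8 steps.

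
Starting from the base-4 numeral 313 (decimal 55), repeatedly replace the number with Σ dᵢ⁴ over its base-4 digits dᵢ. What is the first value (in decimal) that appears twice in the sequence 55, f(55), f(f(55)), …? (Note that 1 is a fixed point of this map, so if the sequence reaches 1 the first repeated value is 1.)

55 = (3,1,3)_4 → 3⁴ + 1⁴ + 3⁴ = 163
163 = (2,2,0,3)_4 → 2⁴ + 2⁴ + 0⁴ + 3⁴ = 113
113 = (1,3,0,1)_4 → 1⁴ + 3⁴ + 0⁴ + 1⁴ = 83
83 = (1,1,0,3)_4 → 1⁴ + 1⁴ + 0⁴ + 3⁴ = 83  — 83 already appeared earlier.

83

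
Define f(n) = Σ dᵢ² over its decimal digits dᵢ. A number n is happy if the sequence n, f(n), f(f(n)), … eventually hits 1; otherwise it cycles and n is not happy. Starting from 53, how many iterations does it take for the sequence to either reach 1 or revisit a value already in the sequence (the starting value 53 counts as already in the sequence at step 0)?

53 → 34
34 → 25
25 → 29
29 → 85
85 → 89
89 → 145
145 → 42
42 → 20
20 → 4
4 → 16
16 → 37
37 → 58
58 → 89  — 89 repeats.
That took 13 steps.

13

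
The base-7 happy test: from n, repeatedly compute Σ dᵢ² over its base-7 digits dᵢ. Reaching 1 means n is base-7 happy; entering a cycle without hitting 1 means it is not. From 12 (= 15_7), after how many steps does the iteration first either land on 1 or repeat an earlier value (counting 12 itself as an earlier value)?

5

12 = (1,5)_7 → 1² + 5² = 26
26 = (3,5)_7 → 3² + 5² = 34
34 = (4,6)_7 → 4² + 6² = 52
52 = (1,0,3)_7 → 1² + 0² + 3² = 10
10 = (1,3)_7 → 1² + 3² = 10  — 10 repeats.
That took 5 steps.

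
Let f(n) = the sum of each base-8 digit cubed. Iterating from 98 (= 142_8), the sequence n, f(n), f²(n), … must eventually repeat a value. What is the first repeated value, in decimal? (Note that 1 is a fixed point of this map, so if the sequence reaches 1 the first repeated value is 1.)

432

98 = (1,4,2)_8 → 73
73 = (1,1,1)_8 → 3
3 = (3)_8 → 27
27 = (3,3)_8 → 54
54 = (6,6)_8 → 432
432 = (6,6,0)_8 → 432  — 432 already appeared earlier.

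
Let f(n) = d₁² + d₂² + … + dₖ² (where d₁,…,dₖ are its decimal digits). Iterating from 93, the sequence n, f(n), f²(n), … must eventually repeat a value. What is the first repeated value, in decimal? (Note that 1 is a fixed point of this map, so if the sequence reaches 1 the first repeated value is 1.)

93 → 9² + 3² = 81 + 9 = 90
90 → 9² + 0² = 81 + 0 = 81
81 → 8² + 1² = 64 + 1 = 65
65 → 6² + 5² = 36 + 25 = 61
61 → 6² + 1² = 36 + 1 = 37
37 → 3² + 7² = 9 + 49 = 58
58 → 5² + 8² = 25 + 64 = 89
89 → 8² + 9² = 64 + 81 = 145
145 → 1² + 4² + 5² = 1 + 16 + 25 = 42
42 → 4² + 2² = 16 + 4 = 20
20 → 2² + 0² = 4 + 0 = 4
4 → 4² = 16
16 → 1² + 6² = 1 + 36 = 37  — 37 already appeared earlier.

37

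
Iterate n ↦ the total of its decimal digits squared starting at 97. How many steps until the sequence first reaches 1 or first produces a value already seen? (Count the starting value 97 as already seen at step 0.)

97 → 9² + 7² = 81 + 49 = 130
130 → 1² + 3² + 0² = 1 + 9 + 0 = 10
10 → 1² + 0² = 1 + 0 = 1  — reached 1.
That took 3 steps.

3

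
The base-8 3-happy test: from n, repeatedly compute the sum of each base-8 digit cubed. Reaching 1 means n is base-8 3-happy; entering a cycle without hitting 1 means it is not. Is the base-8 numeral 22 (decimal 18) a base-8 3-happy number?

base-8 3-happy

18 = (2,2)_8 → 16
16 = (2,0)_8 → 8
8 = (1,0)_8 → 1  — reached 1.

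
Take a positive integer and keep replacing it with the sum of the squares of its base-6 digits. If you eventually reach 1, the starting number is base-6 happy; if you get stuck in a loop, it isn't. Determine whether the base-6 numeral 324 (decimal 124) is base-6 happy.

124 = (3,2,4)_6 → 29
29 = (4,5)_6 → 41
41 = (1,0,5)_6 → 26
26 = (4,2)_6 → 20
20 = (3,2)_6 → 13
13 = (2,1)_6 → 5
5 = (5)_6 → 25
25 = (4,1)_6 → 17
17 = (2,5)_6 → 29  — 29 already seen; the sequence cycles without reaching 1.

not base-6 happy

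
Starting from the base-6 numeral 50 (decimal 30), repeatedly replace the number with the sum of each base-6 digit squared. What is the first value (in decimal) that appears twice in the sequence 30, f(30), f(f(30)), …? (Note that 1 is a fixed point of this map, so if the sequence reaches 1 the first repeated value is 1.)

25

30 = (5,0)_6 → 5² + 0² = 25
25 = (4,1)_6 → 4² + 1² = 17
17 = (2,5)_6 → 2² + 5² = 29
29 = (4,5)_6 → 4² + 5² = 41
41 = (1,0,5)_6 → 1² + 0² + 5² = 26
26 = (4,2)_6 → 4² + 2² = 20
20 = (3,2)_6 → 3² + 2² = 13
13 = (2,1)_6 → 2² + 1² = 5
5 = (5)_6 → 5² = 25  — 25 already appeared earlier.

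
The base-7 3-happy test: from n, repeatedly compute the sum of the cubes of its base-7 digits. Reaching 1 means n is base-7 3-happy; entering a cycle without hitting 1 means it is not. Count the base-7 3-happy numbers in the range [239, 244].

239: 239 → 281 → 251 → 341 → 557 → 137 → 197 → 65 → 17 → 35 → 125 → 251  — not base-7 3-happy
240: 240 → 288 → 342 → 648 → 282 → 258 → 342  — not base-7 3-happy
241: 241 → 307 → 433 → 343 → 1  — base-7 3-happy
242: 242 → 344 → 2 → 8 → 2  — not base-7 3-happy
243: 243 → 405 → 219 → 99 → 9 → 9  — not base-7 3-happy
244: 244 → 496 → 244  — not base-7 3-happy
base-7 3-happy: 241

1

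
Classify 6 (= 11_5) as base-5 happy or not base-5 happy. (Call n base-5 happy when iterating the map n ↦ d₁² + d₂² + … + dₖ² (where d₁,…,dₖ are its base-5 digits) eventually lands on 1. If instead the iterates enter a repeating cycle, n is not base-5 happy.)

not base-5 happy

6 = (1,1)_5 → 2
2 = (2)_5 → 4
4 = (4)_5 → 16
16 = (3,1)_5 → 10
10 = (2,0)_5 → 4  — 4 already seen; the sequence cycles without reaching 1.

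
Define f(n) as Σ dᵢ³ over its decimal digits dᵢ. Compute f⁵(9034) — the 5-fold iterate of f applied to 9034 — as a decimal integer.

250

9034 → 820
820 → 520
520 → 133
133 → 55
55 → 250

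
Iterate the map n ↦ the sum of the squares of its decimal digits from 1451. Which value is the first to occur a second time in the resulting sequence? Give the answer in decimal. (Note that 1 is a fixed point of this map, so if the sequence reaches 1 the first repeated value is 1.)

89

1451 → 1² + 4² + 5² + 1² = 43
43 → 4² + 3² = 25
25 → 2² + 5² = 29
29 → 2² + 9² = 85
85 → 8² + 5² = 89
89 → 8² + 9² = 145
145 → 1² + 4² + 5² = 42
42 → 4² + 2² = 20
20 → 2² + 0² = 4
4 → 4² = 16
16 → 1² + 6² = 37
37 → 3² + 7² = 58
58 → 5² + 8² = 89  — 89 already appeared earlier.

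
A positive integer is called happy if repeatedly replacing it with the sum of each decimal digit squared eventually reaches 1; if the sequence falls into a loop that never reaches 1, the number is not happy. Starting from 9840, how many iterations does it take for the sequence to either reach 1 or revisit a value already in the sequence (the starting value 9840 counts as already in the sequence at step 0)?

9840 → 9² + 8² + 4² + 0² = 161
161 → 1² + 6² + 1² = 38
38 → 3² + 8² = 73
73 → 7² + 3² = 58
58 → 5² + 8² = 89
89 → 8² + 9² = 145
145 → 1² + 4² + 5² = 42
42 → 4² + 2² = 20
20 → 2² + 0² = 4
4 → 4² = 16
16 → 1² + 6² = 37
37 → 3² + 7² = 58  — 58 repeats.
That took 12 steps.

12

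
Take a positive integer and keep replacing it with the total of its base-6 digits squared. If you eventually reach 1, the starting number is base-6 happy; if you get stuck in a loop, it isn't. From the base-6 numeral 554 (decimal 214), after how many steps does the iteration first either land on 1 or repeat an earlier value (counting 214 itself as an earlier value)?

10

214 = (5,5,4)_6 → 66
66 = (1,5,0)_6 → 26
26 = (4,2)_6 → 20
20 = (3,2)_6 → 13
13 = (2,1)_6 → 5
5 = (5)_6 → 25
25 = (4,1)_6 → 17
17 = (2,5)_6 → 29
29 = (4,5)_6 → 41
41 = (1,0,5)_6 → 26  — 26 repeats.
That took 10 steps.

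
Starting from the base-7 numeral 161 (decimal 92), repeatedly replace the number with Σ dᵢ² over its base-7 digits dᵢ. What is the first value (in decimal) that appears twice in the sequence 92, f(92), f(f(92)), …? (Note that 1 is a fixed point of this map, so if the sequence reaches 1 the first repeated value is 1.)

10

92 = (1,6,1)_7 → 1² + 6² + 1² = 38
38 = (5,3)_7 → 5² + 3² = 34
34 = (4,6)_7 → 4² + 6² = 52
52 = (1,0,3)_7 → 1² + 0² + 3² = 10
10 = (1,3)_7 → 1² + 3² = 10  — 10 already appeared earlier.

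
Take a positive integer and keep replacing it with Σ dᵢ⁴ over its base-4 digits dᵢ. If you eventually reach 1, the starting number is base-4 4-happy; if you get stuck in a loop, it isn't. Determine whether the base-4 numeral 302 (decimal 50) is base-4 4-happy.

base-4 4-happy

50 = (3,0,2)_4 → 3⁴ + 0⁴ + 2⁴ = 81 + 0 + 16 = 97
97 = (1,2,0,1)_4 → 1⁴ + 2⁴ + 0⁴ + 1⁴ = 1 + 16 + 0 + 1 = 18
18 = (1,0,2)_4 → 1⁴ + 0⁴ + 2⁴ = 1 + 0 + 16 = 17
17 = (1,0,1)_4 → 1⁴ + 0⁴ + 1⁴ = 1 + 0 + 1 = 2
2 = (2)_4 → 2⁴ = 16
16 = (1,0,0)_4 → 1⁴ + 0⁴ + 0⁴ = 1 + 0 + 0 = 1  — reached 1.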